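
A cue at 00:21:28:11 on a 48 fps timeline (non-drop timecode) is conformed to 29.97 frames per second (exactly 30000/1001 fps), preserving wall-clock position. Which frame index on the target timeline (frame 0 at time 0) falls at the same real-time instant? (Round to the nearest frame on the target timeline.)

frame 38608

Source frame index: (0×3600 + 21×60 + 28) × 48 + 11 = 61835.
Real time: 61835 / (48) = 61835/48 s.
Target frame: (61835/48) × (30000/1001) = 38646875/1001 ≈ 38608.267 → 38608.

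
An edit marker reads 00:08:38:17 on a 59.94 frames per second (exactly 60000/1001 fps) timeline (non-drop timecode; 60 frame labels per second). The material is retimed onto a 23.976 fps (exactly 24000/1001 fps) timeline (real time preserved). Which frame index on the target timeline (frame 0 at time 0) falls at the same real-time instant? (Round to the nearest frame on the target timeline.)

frame 12439

Source frame index: (0×3600 + 8×60 + 38) × 60 + 17 = 31097.
Real time: 31097 / (60000/1001) = 31128097/60000 s.
Target frame: (31128097/60000) × (24000/1001) = 62194/5 ≈ 12438.800 → 12439.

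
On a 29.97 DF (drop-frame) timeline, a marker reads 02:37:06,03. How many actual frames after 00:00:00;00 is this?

Complete 10-minute blocks: 15, each 17982 frames → 269730.
Remaining 7 whole minutes in the current block: 1800 + 6 × 1798 = 12588 frames.
Within the current minute: 6 × 30 + 3 − 2 = 181 (labels ;00/;01 skipped at this minute). Total = 269730 + 12588 + 181 = 282499.

282499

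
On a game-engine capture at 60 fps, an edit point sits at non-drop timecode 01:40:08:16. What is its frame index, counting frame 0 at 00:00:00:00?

frame 360496

Total seconds to the label: (1 × 3600 + 40 × 60 + 8) = 6008.
Frame index = 6008 × 60 + 16 = 360496.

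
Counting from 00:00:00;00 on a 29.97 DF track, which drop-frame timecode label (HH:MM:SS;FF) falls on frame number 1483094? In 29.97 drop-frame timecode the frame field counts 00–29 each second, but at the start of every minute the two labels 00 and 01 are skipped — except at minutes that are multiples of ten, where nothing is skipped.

Each 10-minute DF block holds 10 × 60 × 30 − 9 × 2 = 17982 frames. 1483094 ÷ 17982 → 82 full blocks, remainder 8570.
Within the partial block the first minute is 1800 frames and each further minute 1798, so 4 further minute boundaries passed. Total skipped labels = 18 × 82 + 2 × 4 = 1484.
Non-drop label index = 1483094 + 1484 = 1484578; at 30 labels/s that is 13:44:45:28, i.e. DF 13:44:45;28.

13:44:45;28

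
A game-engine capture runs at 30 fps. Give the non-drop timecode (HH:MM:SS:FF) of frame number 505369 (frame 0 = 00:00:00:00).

04:40:45:19

505369 ÷ 30 = 16845 full seconds, remainder 19 frames.
16845 s = 4 h 40 min 45 s.
Timecode: 04:40:45:19.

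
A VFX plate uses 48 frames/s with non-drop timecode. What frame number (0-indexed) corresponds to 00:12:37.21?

36357

Total seconds to the label: (0 × 3600 + 12 × 60 + 37) = 757.
Frame index = 757 × 48 + 21 = 36357.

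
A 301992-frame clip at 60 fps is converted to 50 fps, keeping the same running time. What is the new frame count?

251660 frames

Target frames = source frames × (target rate / source rate) = 301992 × (50)/(60) = 301992 × 5/6 = 251660.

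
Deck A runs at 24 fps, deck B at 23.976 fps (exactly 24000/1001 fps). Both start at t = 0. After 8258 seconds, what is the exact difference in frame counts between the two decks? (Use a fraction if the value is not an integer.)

198192/1001 frames

A emits 24 × 8258 = 198192 frames; B emits 24000/1001 × 8258 = 198192000/1001.
Difference = 198192/1001 frames (≈ 197.9940); B is behind A.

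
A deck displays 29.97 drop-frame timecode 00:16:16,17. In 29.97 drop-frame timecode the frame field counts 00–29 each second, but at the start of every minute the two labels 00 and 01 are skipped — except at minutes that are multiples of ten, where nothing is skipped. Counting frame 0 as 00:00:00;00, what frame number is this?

29267

As if non-drop at 30 labels/s: (0 × 3600 + 16 × 60 + 16) × 30 + 17 = 29297.
Minute boundaries passed: 16; those not divisible by 10: 16 − 1 = 15; dropped labels = 2 × 15 = 30.
Actual frame index = 29297 − 30 = 29267.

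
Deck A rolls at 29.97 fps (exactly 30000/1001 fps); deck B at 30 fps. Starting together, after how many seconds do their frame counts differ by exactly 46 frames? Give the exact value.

23023/15 seconds

The gap grows by |30 − 30000/1001| = 30/1001 frames per second.
Time for a 46-frame gap: 46 ÷ (30/1001) = 23023/15 s.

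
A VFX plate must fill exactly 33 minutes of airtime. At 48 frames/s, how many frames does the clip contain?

33 min = 1980 s.
Frames = 1980 × 48 = 95040.

95040 frames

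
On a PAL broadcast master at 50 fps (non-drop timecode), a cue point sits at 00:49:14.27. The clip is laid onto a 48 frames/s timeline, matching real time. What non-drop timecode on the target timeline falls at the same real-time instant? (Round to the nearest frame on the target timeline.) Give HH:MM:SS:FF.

00:49:14:26

Source frame index: (0×3600 + 49×60 + 14) × 50 + 27 = 147727.
Real time: 147727 / (50) = 147727/50 s.
Target frame: (147727/50) × (48) = 3545448/25 ≈ 141817.920 → 141818.
At 48 labels/s: frame 141818 → 00:49:14:26.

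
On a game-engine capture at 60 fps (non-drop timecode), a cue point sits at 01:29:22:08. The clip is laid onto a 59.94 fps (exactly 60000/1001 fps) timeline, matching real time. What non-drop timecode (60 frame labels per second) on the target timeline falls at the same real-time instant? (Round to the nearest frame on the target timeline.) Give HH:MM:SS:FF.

01:29:16:47

Source frame index: (1×3600 + 29×60 + 22) × 60 + 8 = 321728.
Real time: 321728 / (60) = 80432/15 s.
Target frame: (80432/15) × (60000/1001) = 29248000/91 ≈ 321406.593 → 321407.
At 60 labels/s: frame 321407 → 01:29:16:47.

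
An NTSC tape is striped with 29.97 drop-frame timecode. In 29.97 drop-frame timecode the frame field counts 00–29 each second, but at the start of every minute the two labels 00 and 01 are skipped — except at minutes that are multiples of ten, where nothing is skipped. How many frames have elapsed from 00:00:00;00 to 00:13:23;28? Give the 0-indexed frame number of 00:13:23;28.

24094

As if non-drop at 30 labels/s: (0 × 3600 + 13 × 60 + 23) × 30 + 28 = 24118.
Minute boundaries passed: 13; those not divisible by 10: 13 − 1 = 12; dropped labels = 2 × 12 = 24.
Actual frame index = 24118 − 24 = 24094.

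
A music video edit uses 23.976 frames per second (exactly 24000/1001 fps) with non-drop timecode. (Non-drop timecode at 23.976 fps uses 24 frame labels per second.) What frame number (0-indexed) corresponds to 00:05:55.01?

Total seconds to the label: (0 × 3600 + 5 × 60 + 55) = 355.
Frame index = 355 × 24 + 1 = 8521.

frame 8521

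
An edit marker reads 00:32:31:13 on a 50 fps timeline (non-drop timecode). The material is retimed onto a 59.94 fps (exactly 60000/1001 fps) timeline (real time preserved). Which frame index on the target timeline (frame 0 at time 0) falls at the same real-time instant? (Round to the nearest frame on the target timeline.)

Source frame index: (0×3600 + 32×60 + 31) × 50 + 13 = 97563.
Real time: 97563 / (50) = 97563/50 s.
Target frame: (97563/50) × (60000/1001) = 117075600/1001 ≈ 116958.641 → 116959.

frame 116959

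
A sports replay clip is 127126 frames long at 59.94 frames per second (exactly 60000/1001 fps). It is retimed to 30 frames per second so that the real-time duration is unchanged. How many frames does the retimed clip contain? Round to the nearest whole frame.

Frames at target rate = 127126 × (30) / (60000/1001) = 63626563/1000 ≈ 63626.563.
Nearest whole frame: 63627.

63627 frames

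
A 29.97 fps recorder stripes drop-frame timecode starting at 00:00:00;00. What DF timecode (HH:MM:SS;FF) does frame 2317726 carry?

Ten DF minutes hold 17982 frames, so frame 2317726 lies in block 128 (frames 2301696–2319677) with 16030 frames into that block.
The block's first minute is 1800 frames and the rest 1798 each; 16030 frames reaches minute 8, so 128 × 18 + 8 × 2 = 2320 labels have been skipped so far.
Adding those back, label number 2317726 + 2320 = 2320046 at 30 labels/s is 77334 s + 26 f = 21 h 28 min 54 s frame 26, i.e. 21:28:54;26.

21:28:54;26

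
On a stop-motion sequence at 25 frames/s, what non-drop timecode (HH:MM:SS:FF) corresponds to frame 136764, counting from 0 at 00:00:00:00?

01:31:10:14

136764 ÷ 25 = 5470 full seconds, remainder 14 frames.
5470 s = 1 h 31 min 10 s.
Timecode: 01:31:10:14.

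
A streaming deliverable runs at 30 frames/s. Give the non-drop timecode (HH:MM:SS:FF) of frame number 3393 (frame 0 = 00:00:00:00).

00:01:53:03

3393 ÷ 30 = 113 full seconds, remainder 3 frames.
113 s = 0 h 1 min 53 s.
Timecode: 00:01:53:03.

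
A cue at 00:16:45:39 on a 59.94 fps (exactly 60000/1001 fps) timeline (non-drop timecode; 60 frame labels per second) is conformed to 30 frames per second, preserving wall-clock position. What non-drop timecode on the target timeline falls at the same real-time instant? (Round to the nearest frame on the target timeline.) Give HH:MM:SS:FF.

00:16:46:20

Source frame index: (0×3600 + 16×60 + 45) × 60 + 39 = 60339.
Real time: 60339 / (60000/1001) = 20133113/20000 s.
Target frame: (20133113/20000) × (30) = 60399339/2000 ≈ 30199.669 → 30200.
At 30 labels/s: frame 30200 → 00:16:46:20.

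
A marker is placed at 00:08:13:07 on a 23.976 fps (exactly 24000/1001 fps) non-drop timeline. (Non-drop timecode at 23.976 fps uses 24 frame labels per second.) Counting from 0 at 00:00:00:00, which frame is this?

11839

Total seconds to the label: (0 × 3600 + 8 × 60 + 13) = 493.
Frame index = 493 × 24 + 7 = 11839.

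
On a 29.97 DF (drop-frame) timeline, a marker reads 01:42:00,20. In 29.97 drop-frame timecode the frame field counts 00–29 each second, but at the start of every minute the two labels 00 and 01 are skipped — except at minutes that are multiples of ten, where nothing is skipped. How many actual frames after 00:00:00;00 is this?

183436

Complete 10-minute blocks: 10, each 17982 frames → 179820.
Remaining 2 whole minutes in the current block: 1800 + 1 × 1798 = 3598 frames.
Within the current minute: 0 × 30 + 20 − 2 = 18 (labels ;00/;01 skipped at this minute). Total = 179820 + 3598 + 18 = 183436.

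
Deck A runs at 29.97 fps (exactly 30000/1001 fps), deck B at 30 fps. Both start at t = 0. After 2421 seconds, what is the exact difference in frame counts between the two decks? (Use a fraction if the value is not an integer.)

A emits 30000/1001 × 2421 = 72630000/1001 frames; B emits 30 × 2421 = 72630.
Difference = 72630/1001 frames (≈ 72.5574); B is ahead of A.

72630/1001 frames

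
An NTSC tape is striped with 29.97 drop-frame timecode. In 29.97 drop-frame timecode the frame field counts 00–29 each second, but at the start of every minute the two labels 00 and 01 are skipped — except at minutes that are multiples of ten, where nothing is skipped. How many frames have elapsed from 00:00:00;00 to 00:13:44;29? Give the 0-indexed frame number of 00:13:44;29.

Complete 10-minute blocks: 1, each 17982 frames → 17982.
Remaining 3 whole minutes in the current block: 1800 + 2 × 1798 = 5396 frames.
Within the current minute: 44 × 30 + 29 − 2 = 1347 (labels ;00/;01 skipped at this minute). Total = 17982 + 5396 + 1347 = 24725.

24725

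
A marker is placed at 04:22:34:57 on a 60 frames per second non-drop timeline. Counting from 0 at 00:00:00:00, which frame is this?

945297

Total seconds to the label: (4 × 3600 + 22 × 60 + 34) = 15754.
Frame index = 15754 × 60 + 57 = 945297.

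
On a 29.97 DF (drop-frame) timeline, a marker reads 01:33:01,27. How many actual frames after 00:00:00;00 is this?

As if non-drop at 30 labels/s: (1 × 3600 + 33 × 60 + 1) × 30 + 27 = 167457.
Minute boundaries passed: 93; those not divisible by 10: 93 − 9 = 84; dropped labels = 2 × 84 = 168.
Actual frame index = 167457 − 168 = 167289.

167289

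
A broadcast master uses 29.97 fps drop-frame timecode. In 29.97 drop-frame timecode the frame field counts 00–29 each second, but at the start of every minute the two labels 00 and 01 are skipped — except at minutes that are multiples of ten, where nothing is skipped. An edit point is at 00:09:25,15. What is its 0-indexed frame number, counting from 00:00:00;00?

16947

As if non-drop at 30 labels/s: (0 × 3600 + 9 × 60 + 25) × 30 + 15 = 16965.
Minute boundaries passed: 9; those not divisible by 10: 9 − 0 = 9; dropped labels = 2 × 9 = 18.
Actual frame index = 16965 − 18 = 16947.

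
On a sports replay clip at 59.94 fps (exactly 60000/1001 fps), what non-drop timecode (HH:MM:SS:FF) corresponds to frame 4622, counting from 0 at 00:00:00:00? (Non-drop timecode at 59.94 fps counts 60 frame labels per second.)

4622 ÷ 60 = 77 full seconds, remainder 2 frames.
77 s = 0 h 1 min 17 s.
Timecode: 00:01:17:02.

00:01:17:02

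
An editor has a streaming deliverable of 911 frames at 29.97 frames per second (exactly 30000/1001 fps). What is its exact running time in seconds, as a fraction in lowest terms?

911911/30000 seconds

Running time = 911 ÷ (30000/1001) = 911 × 1001/30000 = 911911/30000 s.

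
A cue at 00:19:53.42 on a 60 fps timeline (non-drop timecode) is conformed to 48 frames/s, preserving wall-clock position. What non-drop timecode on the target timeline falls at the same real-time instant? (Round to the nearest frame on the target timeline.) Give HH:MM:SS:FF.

Source frame index: (0×3600 + 19×60 + 53) × 60 + 42 = 71622.
Real time: 71622 / (60) = 11937/10 s.
Target frame: (11937/10) × (48) = 286488/5 ≈ 57297.600 → 57298.
At 48 labels/s: frame 57298 → 00:19:53:34.

00:19:53:34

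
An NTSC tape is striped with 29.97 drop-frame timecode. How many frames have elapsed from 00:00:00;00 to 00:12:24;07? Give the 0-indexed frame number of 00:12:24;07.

22305

As if non-drop at 30 labels/s: (0 × 3600 + 12 × 60 + 24) × 30 + 7 = 22327.
Minute boundaries passed: 12; those not divisible by 10: 12 − 1 = 11; dropped labels = 2 × 11 = 22.
Actual frame index = 22327 − 22 = 22305.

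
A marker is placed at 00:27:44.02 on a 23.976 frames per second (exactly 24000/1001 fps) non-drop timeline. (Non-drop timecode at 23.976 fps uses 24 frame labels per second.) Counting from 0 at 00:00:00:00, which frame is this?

frame 39938

Total seconds to the label: (0 × 3600 + 27 × 60 + 44) = 1664.
Frame index = 1664 × 24 + 2 = 39938.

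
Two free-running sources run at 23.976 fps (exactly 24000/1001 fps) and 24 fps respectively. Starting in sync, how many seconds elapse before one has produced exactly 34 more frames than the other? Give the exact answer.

17017/12 seconds

The gap grows by |24 − 24000/1001| = 24/1001 frames per second.
Time for a 34-frame gap: 34 ÷ (24/1001) = 17017/12 s.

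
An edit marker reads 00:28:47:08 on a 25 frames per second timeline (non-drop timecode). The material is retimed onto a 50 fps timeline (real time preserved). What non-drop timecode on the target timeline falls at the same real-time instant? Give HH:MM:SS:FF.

00:28:47:16

Source frame index: (0×3600 + 28×60 + 47) × 25 + 8 = 43183.
Real time: 43183 / (25) = 43183/25 s.
Target frame: (43183/25) × (50) = 86366.
At 50 labels/s: frame 86366 → 00:28:47:16.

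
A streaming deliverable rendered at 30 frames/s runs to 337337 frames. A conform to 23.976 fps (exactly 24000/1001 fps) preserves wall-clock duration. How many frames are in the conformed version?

Target frames = source frames × (target rate / source rate) = 337337 × (24000/1001)/(30) = 337337 × 800/1001 = 269600.

269600 frames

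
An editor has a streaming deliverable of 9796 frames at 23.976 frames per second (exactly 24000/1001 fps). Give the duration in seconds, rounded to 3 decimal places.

408.575 seconds

Running time = 9796 × 1001/24000 = 2451449/6000 s ≈ 408.575 s.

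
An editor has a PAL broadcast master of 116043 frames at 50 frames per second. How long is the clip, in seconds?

Running time = 116043 / (50) = 2320.86 s.

2320.86 seconds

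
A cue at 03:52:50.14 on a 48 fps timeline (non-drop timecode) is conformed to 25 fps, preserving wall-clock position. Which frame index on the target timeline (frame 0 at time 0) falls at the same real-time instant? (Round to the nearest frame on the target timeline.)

frame 349257

Source frame index: (3×3600 + 52×60 + 50) × 48 + 14 = 670574.
Real time: 670574 / (48) = 335287/24 s.
Target frame: (335287/24) × (25) = 8382175/24 ≈ 349257.292 → 349257.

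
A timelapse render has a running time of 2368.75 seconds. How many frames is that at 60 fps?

Frames = 2368.75 × 60 = 142125.

142125 frames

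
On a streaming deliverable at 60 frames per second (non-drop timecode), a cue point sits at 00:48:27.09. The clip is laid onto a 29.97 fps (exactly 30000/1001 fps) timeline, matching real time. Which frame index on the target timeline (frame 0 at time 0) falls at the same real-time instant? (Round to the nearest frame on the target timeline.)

frame 87127

Source frame index: (0×3600 + 48×60 + 27) × 60 + 9 = 174429.
Real time: 174429 / (60) = 58143/20 s.
Target frame: (58143/20) × (30000/1001) = 87214500/1001 ≈ 87127.373 → 87127.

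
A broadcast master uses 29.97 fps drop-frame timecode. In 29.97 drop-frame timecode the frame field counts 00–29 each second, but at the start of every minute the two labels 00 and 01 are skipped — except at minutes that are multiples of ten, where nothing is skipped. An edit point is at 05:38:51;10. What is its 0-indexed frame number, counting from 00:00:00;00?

609330

As if non-drop at 30 labels/s: (5 × 3600 + 38 × 60 + 51) × 30 + 10 = 609940.
Minute boundaries passed: 338; those not divisible by 10: 338 − 33 = 305; dropped labels = 2 × 305 = 610.
Actual frame index = 609940 − 610 = 609330.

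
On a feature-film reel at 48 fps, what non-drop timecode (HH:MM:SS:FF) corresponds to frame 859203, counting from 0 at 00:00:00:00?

859203 ÷ 48 = 17900 full seconds, remainder 3 frames.
17900 s = 4 h 58 min 20 s.
Timecode: 04:58:20:03.

04:58:20:03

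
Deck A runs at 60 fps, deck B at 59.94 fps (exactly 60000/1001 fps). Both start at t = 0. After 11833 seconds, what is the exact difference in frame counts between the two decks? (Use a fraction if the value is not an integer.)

A emits 60 × 11833 = 709980 frames; B emits 60000/1001 × 11833 = 709980000/1001.
Difference = 709980/1001 frames (≈ 709.2707); B is behind A.

709980/1001 frames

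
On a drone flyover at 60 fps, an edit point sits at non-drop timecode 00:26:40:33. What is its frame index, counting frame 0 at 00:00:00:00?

frame 96033

Total seconds to the label: (0 × 3600 + 26 × 60 + 40) = 1600.
Frame index = 1600 × 60 + 33 = 96033.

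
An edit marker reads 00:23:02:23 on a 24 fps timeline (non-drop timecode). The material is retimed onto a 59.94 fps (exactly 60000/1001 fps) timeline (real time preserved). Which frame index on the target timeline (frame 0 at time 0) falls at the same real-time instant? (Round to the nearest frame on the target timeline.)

Source frame index: (0×3600 + 23×60 + 2) × 24 + 23 = 33191.
Real time: 33191 / (24) = 33191/24 s.
Target frame: (33191/24) × (60000/1001) = 82977500/1001 ≈ 82894.605 → 82895.

frame 82895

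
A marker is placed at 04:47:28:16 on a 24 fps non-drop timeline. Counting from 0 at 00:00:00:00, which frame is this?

frame 413968

Total seconds to the label: (4 × 3600 + 47 × 60 + 28) = 17248.
Frame index = 17248 × 24 + 16 = 413968.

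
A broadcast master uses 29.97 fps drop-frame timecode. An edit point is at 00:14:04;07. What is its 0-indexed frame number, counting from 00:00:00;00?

Complete 10-minute blocks: 1, each 17982 frames → 17982.
Remaining 4 whole minutes in the current block: 1800 + 3 × 1798 = 7194 frames.
Within the current minute: 4 × 30 + 7 − 2 = 125 (labels ;00/;01 skipped at this minute). Total = 17982 + 7194 + 125 = 25301.

25301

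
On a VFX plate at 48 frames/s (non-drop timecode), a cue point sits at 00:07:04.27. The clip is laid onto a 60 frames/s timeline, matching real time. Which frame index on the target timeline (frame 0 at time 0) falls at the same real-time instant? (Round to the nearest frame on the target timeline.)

Source frame index: (0×3600 + 7×60 + 4) × 48 + 27 = 20379.
Real time: 20379 / (48) = 6793/16 s.
Target frame: (6793/16) × (60) = 101895/4 ≈ 25473.750 → 25474.

frame 25474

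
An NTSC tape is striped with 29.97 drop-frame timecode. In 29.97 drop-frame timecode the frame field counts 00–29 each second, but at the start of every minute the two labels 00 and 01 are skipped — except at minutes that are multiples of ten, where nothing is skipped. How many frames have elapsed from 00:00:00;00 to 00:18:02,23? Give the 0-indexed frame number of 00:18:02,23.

32449

As if non-drop at 30 labels/s: (0 × 3600 + 18 × 60 + 2) × 30 + 23 = 32483.
Minute boundaries passed: 18; those not divisible by 10: 18 − 1 = 17; dropped labels = 2 × 17 = 34.
Actual frame index = 32483 − 34 = 32449.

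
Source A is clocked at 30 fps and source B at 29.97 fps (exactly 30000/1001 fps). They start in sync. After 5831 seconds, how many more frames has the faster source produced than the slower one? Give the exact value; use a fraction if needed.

24990/143 frames

A emits 30 × 5831 = 174930 frames; B emits 30000/1001 × 5831 = 24990000/143.
Difference = 24990/143 frames (≈ 174.7552); B is behind A.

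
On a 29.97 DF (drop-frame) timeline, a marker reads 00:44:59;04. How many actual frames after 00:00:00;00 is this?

80894

As if non-drop at 30 labels/s: (0 × 3600 + 44 × 60 + 59) × 30 + 4 = 80974.
Minute boundaries passed: 44; those not divisible by 10: 44 − 4 = 40; dropped labels = 2 × 40 = 80.
Actual frame index = 80974 − 80 = 80894.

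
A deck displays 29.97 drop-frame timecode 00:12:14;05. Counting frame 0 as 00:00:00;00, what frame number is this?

Complete 10-minute blocks: 1, each 17982 frames → 17982.
Remaining 2 whole minutes in the current block: 1800 + 1 × 1798 = 3598 frames.
Within the current minute: 14 × 30 + 5 − 2 = 423 (labels ;00/;01 skipped at this minute). Total = 17982 + 3598 + 423 = 22003.

22003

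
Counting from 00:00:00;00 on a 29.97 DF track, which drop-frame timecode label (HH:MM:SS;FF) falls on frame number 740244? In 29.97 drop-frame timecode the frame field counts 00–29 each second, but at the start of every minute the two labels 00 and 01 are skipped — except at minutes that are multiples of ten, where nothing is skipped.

Ten DF minutes hold 17982 frames, so frame 740244 lies in block 41 (frames 737262–755243) with 2982 frames into that block.
The block's first minute is 1800 frames and the rest 1798 each; 2982 frames reaches minute 1, so 41 × 18 + 1 × 2 = 740 labels have been skipped so far.
Adding those back, label number 740244 + 740 = 740984 at 30 labels/s is 24699 s + 14 f = 6 h 51 min 39 s frame 14, i.e. 06:51:39;14.

06:51:39;14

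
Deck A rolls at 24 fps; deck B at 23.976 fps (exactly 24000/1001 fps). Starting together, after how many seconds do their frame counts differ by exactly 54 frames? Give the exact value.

2252.25 seconds

The gap grows by |24000/1001 − 24| = 24/1001 frames per second.
Time for a 54-frame gap: 54 ÷ (24/1001) = 2252.25 s.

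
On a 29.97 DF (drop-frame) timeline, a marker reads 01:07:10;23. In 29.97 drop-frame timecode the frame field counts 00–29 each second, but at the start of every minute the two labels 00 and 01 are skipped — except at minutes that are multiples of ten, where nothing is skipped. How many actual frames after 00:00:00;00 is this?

As if non-drop at 30 labels/s: (1 × 3600 + 7 × 60 + 10) × 30 + 23 = 120923.
Minute boundaries passed: 67; those not divisible by 10: 67 − 6 = 61; dropped labels = 2 × 61 = 122.
Actual frame index = 120923 − 122 = 120801.

120801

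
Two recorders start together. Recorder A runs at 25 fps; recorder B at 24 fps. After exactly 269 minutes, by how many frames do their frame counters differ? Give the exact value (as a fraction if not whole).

16140 frames

269 min = 16140 s.
A emits 25 × 16140 = 403500 frames; B emits 24 × 16140 = 387360.
Difference = 16140 frames; B is behind A.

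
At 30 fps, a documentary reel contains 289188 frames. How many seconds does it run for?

9639.6 seconds

Running time = 289188 / (30) = 9639.6 s.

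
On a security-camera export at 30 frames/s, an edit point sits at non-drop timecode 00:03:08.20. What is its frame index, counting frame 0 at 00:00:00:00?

5660

Total seconds to the label: (0 × 3600 + 3 × 60 + 8) = 188.
Frame index = 188 × 30 + 20 = 5660.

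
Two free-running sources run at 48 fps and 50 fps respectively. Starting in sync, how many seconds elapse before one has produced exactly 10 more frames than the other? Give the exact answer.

The gap grows by |50 − 48| = 2 frames per second.
Time for a 10-frame gap: 10 ÷ (2) = 5 s.

5 seconds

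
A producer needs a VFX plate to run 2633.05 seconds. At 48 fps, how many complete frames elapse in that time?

Frames = 2633.05 × 48 = 631932/5 ≈ 126386.4000.
Complete frames: 126386.

126386 frames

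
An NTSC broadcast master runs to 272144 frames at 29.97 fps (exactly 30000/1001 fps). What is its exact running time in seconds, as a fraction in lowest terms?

Running time = 272144 ÷ (30000/1001) = 272144 × 1001/30000 = 17026009/1875 s.

17026009/1875 seconds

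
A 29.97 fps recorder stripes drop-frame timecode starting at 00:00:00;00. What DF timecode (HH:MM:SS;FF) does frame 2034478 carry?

Ten DF minutes hold 17982 frames, so frame 2034478 lies in block 113 (frames 2031966–2049947) with 2512 frames into that block.
The block's first minute is 1800 frames and the rest 1798 each; 2512 frames reaches minute 1, so 113 × 18 + 1 × 2 = 2036 labels have been skipped so far.
Adding those back, label number 2034478 + 2036 = 2036514 at 30 labels/s is 67883 s + 24 f = 18 h 51 min 23 s frame 24, i.e. 18:51:23;24.

18:51:23;24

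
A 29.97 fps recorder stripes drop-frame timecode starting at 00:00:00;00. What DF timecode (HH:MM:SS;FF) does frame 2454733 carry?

22:45:06;11

Ten DF minutes hold 17982 frames, so frame 2454733 lies in block 136 (frames 2445552–2463533) with 9181 frames into that block.
The block's first minute is 1800 frames and the rest 1798 each; 9181 frames reaches minute 5, so 136 × 18 + 5 × 2 = 2458 labels have been skipped so far.
Adding those back, label number 2454733 + 2458 = 2457191 at 30 labels/s is 81906 s + 11 f = 22 h 45 min 6 s frame 11, i.e. 22:45:06;11.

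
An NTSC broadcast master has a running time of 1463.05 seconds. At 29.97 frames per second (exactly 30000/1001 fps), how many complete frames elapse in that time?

43847 frames

Frames = 1463.05 × 30000/1001 = 43891500/1001 ≈ 43847.6523.
Complete frames: 43847.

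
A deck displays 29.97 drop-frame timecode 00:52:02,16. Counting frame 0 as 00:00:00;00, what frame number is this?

Complete 10-minute blocks: 5, each 17982 frames → 89910.
Remaining 2 whole minutes in the current block: 1800 + 1 × 1798 = 3598 frames.
Within the current minute: 2 × 30 + 16 − 2 = 74 (labels ;00/;01 skipped at this minute). Total = 89910 + 3598 + 74 = 93582.

93582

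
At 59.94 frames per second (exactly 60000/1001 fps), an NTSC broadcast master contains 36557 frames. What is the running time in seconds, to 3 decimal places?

609.893 seconds

Running time = 36557 × 1001/60000 = 36593557/60000 s ≈ 609.893 s.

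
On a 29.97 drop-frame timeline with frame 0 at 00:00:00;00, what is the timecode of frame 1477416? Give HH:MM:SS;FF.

13:41:36;14

Ten DF minutes hold 17982 frames, so frame 1477416 lies in block 82 (frames 1474524–1492505) with 2892 frames into that block.
The block's first minute is 1800 frames and the rest 1798 each; 2892 frames reaches minute 1, so 82 × 18 + 1 × 2 = 1478 labels have been skipped so far.
Adding those back, label number 1477416 + 1478 = 1478894 at 30 labels/s is 49296 s + 14 f = 13 h 41 min 36 s frame 14, i.e. 13:41:36;14.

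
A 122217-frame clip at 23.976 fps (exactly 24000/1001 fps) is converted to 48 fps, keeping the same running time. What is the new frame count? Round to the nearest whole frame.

Frames at target rate = 122217 × (48) / (24000/1001) = 122339217/500 ≈ 244678.434.
Nearest whole frame: 244678.

244678 frames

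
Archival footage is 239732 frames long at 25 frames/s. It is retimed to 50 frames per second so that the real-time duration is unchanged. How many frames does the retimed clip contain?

Frames at target rate = 239732 × (50) / (25) = 479464.

479464 frames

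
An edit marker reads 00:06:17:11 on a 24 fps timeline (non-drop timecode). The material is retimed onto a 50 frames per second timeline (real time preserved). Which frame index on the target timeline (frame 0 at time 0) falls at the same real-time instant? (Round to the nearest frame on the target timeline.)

frame 18873

Source frame index: (0×3600 + 6×60 + 17) × 24 + 11 = 9059.
Real time: 9059 / (24) = 9059/24 s.
Target frame: (9059/24) × (50) = 226475/12 ≈ 18872.917 → 18873.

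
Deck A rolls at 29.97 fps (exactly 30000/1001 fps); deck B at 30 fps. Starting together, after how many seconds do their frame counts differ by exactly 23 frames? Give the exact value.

The gap grows by |30 − 30000/1001| = 30/1001 frames per second.
Time for a 23-frame gap: 23 ÷ (30/1001) = 23023/30 s.

23023/30 seconds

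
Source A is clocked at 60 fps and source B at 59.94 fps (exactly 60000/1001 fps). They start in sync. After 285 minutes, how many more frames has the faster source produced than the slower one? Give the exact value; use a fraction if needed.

1026000/1001 frames

285 min = 17100 s.
A emits 60 × 17100 = 1026000 frames; B emits 60000/1001 × 17100 = 1026000000/1001.
Difference = 1026000/1001 frames (≈ 1024.9750); B is behind A.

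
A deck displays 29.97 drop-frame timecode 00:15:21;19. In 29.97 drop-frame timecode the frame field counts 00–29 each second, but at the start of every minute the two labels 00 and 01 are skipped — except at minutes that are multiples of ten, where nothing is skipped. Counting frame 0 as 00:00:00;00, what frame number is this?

Complete 10-minute blocks: 1, each 17982 frames → 17982.
Remaining 5 whole minutes in the current block: 1800 + 4 × 1798 = 8992 frames.
Within the current minute: 21 × 30 + 19 − 2 = 647 (labels ;00/;01 skipped at this minute). Total = 17982 + 8992 + 647 = 27621.

27621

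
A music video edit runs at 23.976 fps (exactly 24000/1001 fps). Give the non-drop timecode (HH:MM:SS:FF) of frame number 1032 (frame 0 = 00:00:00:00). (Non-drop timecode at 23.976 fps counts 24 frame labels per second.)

1032 ÷ 24 = 43 full seconds, remainder 0 frames.
43 s = 0 h 0 min 43 s.
Timecode: 00:00:43:00.

00:00:43:00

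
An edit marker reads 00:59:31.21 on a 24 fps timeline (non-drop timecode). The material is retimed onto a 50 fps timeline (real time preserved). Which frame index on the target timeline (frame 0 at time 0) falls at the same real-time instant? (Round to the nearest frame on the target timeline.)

frame 178594

Source frame index: (0×3600 + 59×60 + 31) × 24 + 21 = 85725.
Real time: 85725 / (24) = 28575/8 s.
Target frame: (28575/8) × (50) = 714375/4 ≈ 178593.750 → 178594.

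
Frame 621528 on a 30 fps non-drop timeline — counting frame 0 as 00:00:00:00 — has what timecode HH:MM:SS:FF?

621528 ÷ 30 = 20717 full seconds, remainder 18 frames.
20717 s = 5 h 45 min 17 s.
Timecode: 05:45:17:18.

05:45:17:18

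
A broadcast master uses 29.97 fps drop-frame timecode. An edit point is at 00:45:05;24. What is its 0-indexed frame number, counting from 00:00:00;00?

81092

Complete 10-minute blocks: 4, each 17982 frames → 71928.
Remaining 5 whole minutes in the current block: 1800 + 4 × 1798 = 8992 frames.
Within the current minute: 5 × 30 + 24 − 2 = 172 (labels ;00/;01 skipped at this minute). Total = 71928 + 8992 + 172 = 81092.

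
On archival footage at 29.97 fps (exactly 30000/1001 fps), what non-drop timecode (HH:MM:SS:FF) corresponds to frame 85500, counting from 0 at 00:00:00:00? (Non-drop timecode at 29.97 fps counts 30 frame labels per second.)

00:47:30:00

85500 ÷ 30 = 2850 full seconds, remainder 0 frames.
2850 s = 0 h 47 min 30 s.
Timecode: 00:47:30:00.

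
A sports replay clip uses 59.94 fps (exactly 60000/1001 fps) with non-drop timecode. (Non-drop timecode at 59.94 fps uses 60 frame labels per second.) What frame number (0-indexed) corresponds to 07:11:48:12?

1554492

Total seconds to the label: (7 × 3600 + 11 × 60 + 48) = 25908.
Frame index = 25908 × 60 + 12 = 1554492.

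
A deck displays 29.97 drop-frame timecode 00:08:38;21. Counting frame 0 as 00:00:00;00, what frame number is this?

15545

As if non-drop at 30 labels/s: (0 × 3600 + 8 × 60 + 38) × 30 + 21 = 15561.
Minute boundaries passed: 8; those not divisible by 10: 8 − 0 = 8; dropped labels = 2 × 8 = 16.
Actual frame index = 15561 − 16 = 15545.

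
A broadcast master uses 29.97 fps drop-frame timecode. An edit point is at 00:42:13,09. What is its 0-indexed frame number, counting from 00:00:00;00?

As if non-drop at 30 labels/s: (0 × 3600 + 42 × 60 + 13) × 30 + 9 = 75999.
Minute boundaries passed: 42; those not divisible by 10: 42 − 4 = 38; dropped labels = 2 × 38 = 76.
Actual frame index = 75999 − 76 = 75923.

75923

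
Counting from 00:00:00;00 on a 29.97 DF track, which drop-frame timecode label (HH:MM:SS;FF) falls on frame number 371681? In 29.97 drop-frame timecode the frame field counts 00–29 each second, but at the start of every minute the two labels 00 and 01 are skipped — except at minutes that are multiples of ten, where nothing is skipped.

03:26:41;23

Ten DF minutes hold 17982 frames, so frame 371681 lies in block 20 (frames 359640–377621) with 12041 frames into that block.
The block's first minute is 1800 frames and the rest 1798 each; 12041 frames reaches minute 6, so 20 × 18 + 6 × 2 = 372 labels have been skipped so far.
Adding those back, label number 371681 + 372 = 372053 at 30 labels/s is 12401 s + 23 f = 3 h 26 min 41 s frame 23, i.e. 03:26:41;23.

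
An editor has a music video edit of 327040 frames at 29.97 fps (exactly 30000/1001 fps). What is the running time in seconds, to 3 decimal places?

Running time = 327040 × 1001/30000 = 4092088/375 s ≈ 10912.235 s.

10912.235 seconds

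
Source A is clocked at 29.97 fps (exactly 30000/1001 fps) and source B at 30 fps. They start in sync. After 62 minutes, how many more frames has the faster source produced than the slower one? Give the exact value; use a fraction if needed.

62 min = 3720 s.
A emits 30000/1001 × 3720 = 111600000/1001 frames; B emits 30 × 3720 = 111600.
Difference = 111600/1001 frames (≈ 111.4885); B is ahead of A.

111600/1001 frames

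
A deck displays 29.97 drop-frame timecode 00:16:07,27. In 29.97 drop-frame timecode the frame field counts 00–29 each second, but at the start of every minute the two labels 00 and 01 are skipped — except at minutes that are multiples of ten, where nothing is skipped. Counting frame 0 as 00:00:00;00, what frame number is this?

29007

As if non-drop at 30 labels/s: (0 × 3600 + 16 × 60 + 7) × 30 + 27 = 29037.
Minute boundaries passed: 16; those not divisible by 10: 16 − 1 = 15; dropped labels = 2 × 15 = 30.
Actual frame index = 29037 − 30 = 29007.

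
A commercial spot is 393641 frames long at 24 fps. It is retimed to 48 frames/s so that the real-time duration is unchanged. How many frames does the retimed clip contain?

787282 frames

Frames at target rate = 393641 × (48) / (24) = 787282.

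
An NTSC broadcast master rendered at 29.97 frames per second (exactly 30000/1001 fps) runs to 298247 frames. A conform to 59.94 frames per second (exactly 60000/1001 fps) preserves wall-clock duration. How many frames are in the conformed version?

596494 frames

Target frames = source frames × (target rate / source rate) = 298247 × (60000/1001)/(30000/1001) = 298247 × 2 = 596494.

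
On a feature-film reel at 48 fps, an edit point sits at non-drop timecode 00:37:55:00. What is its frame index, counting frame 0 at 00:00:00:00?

109200

Total seconds to the label: (0 × 3600 + 37 × 60 + 55) = 2275.
Frame index = 2275 × 48 + 0 = 109200.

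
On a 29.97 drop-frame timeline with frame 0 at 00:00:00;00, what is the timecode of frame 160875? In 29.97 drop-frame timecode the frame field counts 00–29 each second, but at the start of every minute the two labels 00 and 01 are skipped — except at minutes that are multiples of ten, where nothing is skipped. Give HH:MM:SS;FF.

01:29:27;27

Each 10-minute DF block holds 10 × 60 × 30 − 9 × 2 = 17982 frames. 160875 ÷ 17982 → 8 full blocks, remainder 17019.
Within the partial block the first minute is 1800 frames and each further minute 1798, so 9 further minute boundaries passed. Total skipped labels = 18 × 8 + 2 × 9 = 162.
Non-drop label index = 160875 + 162 = 161037; at 30 labels/s that is 01:29:27:27, i.e. DF 01:29:27;27.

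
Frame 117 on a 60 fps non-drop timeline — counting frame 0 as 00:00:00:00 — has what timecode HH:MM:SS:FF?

00:00:01:57

117 ÷ 60 = 1 full seconds, remainder 57 frames.
1 s = 0 h 0 min 1 s.
Timecode: 00:00:01:57.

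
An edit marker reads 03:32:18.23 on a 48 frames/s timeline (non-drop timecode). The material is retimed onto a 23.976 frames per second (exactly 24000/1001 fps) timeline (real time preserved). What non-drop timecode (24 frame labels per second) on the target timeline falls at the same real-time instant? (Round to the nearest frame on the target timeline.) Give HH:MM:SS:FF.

Source frame index: (3×3600 + 32×60 + 18) × 48 + 23 = 611447.
Real time: 611447 / (48) = 611447/48 s.
Target frame: (611447/48) × (24000/1001) = 305723500/1001 ≈ 305418.082 → 305418.
At 24 labels/s: frame 305418 → 03:32:05:18.

03:32:05:18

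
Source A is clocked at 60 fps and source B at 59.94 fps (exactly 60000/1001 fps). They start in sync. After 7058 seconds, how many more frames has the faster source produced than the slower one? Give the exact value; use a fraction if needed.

423480/1001 frames

A emits 60 × 7058 = 423480 frames; B emits 60000/1001 × 7058 = 423480000/1001.
Difference = 423480/1001 frames (≈ 423.0569); B is behind A.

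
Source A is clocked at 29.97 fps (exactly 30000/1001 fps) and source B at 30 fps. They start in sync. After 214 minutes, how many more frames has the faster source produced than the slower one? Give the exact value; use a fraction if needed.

385200/1001 frames

214 min = 12840 s.
A emits 30000/1001 × 12840 = 385200000/1001 frames; B emits 30 × 12840 = 385200.
Difference = 385200/1001 frames (≈ 384.8152); B is ahead of A.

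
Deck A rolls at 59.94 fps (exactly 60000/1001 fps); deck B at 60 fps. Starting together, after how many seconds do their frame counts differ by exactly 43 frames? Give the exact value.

The gap grows by |60 − 60000/1001| = 60/1001 frames per second.
Time for a 43-frame gap: 43 ÷ (60/1001) = 43043/60 s.

43043/60 seconds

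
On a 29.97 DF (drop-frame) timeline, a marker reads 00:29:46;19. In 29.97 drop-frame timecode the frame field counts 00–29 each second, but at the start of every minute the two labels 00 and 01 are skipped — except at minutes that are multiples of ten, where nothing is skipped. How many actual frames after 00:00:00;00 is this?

53545

Complete 10-minute blocks: 2, each 17982 frames → 35964.
Remaining 9 whole minutes in the current block: 1800 + 8 × 1798 = 16184 frames.
Within the current minute: 46 × 30 + 19 − 2 = 1397 (labels ;00/;01 skipped at this minute). Total = 35964 + 16184 + 1397 = 53545.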